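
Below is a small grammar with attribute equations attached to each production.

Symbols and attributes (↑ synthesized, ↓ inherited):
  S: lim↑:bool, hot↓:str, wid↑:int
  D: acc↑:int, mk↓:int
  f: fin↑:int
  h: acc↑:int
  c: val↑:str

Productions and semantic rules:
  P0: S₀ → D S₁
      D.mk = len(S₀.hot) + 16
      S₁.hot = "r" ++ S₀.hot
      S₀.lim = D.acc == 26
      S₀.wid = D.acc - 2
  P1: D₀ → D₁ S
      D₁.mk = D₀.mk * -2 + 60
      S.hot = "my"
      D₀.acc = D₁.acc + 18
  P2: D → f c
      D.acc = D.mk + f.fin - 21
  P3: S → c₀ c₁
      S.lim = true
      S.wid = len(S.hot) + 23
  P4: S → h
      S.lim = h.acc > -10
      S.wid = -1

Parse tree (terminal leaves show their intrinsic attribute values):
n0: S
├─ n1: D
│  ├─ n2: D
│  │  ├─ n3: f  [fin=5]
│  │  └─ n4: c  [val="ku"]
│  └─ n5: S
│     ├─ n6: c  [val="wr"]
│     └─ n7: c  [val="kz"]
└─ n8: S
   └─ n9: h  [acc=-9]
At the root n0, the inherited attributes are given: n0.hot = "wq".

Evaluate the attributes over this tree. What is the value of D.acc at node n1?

26

1. n0.hot = "wq"  [given at root]
2. n1.mk = 18  [len(S₀.hot) + 16]
3. n2.mk = 24  [D₀.mk * -2 + 60]
4. n3.fin = 5  [terminal]
5. n4.val = "ku"  [terminal]
6. n2.acc = 8  [D.mk + f.fin - 21]
7. n5.hot = "my"  ["my"]
8. n6.val = "wr"  [terminal]
9. n7.val = "kz"  [terminal]
10. n5.lim = true  [true]
11. n5.wid = 25  [len(S.hot) + 23]
12. n1.acc = 26  [D₁.acc + 18]
13. n8.hot = "rwq"  ["r" ++ S₀.hot]
14. n9.acc = -9  [terminal]
15. n8.lim = true  [h.acc > -10]
16. n8.wid = -1  [-1]
17. n0.lim = true  [D.acc == 26]
18. n0.wid = 24  [D.acc - 2]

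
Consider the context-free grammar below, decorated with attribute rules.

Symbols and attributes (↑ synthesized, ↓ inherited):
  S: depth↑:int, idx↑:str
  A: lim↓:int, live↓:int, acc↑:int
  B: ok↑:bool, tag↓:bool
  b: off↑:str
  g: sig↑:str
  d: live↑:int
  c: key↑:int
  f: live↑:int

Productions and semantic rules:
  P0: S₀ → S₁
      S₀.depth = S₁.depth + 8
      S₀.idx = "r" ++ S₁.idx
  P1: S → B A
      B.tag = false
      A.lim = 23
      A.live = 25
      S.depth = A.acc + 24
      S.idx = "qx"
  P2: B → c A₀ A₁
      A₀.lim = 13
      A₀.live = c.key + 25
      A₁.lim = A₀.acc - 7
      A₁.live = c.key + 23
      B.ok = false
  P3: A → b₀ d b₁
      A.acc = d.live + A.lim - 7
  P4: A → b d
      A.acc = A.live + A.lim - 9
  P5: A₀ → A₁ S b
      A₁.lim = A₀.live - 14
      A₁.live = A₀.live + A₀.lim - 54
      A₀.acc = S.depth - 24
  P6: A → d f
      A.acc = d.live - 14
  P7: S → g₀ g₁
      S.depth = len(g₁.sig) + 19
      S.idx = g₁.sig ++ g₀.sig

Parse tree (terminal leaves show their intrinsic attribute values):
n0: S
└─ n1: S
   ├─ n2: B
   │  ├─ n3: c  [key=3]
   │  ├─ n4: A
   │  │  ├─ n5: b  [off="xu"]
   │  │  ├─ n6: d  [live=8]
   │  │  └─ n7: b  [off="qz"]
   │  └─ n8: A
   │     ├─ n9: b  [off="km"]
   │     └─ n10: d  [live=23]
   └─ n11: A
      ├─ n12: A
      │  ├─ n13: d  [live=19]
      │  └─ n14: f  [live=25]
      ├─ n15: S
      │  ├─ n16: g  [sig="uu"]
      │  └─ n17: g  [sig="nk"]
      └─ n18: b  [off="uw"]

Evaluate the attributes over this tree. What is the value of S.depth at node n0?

1. n2.tag = false  [false]
2. n3.key = 3  [terminal]
3. n4.lim = 13  [13]
4. n4.live = 28  [c.key + 25]
5. n5.off = "xu"  [terminal]
6. n6.live = 8  [terminal]
7. n7.off = "qz"  [terminal]
8. n4.acc = 14  [d.live + A.lim - 7]
9. n8.lim = 7  [A₀.acc - 7]
10. n8.live = 26  [c.key + 23]
11. n9.off = "km"  [terminal]
12. n10.live = 23  [terminal]
13. n8.acc = 24  [A.live + A.lim - 9]
14. n2.ok = false  [false]
15. n11.lim = 23  [23]
16. n11.live = 25  [25]
17. n12.lim = 11  [A₀.live - 14]
18. n12.live = -6  [A₀.live + A₀.lim - 54]
19. n13.live = 19  [terminal]
20. n14.live = 25  [terminal]
21. n12.acc = 5  [d.live - 14]
22. n16.sig = "uu"  [terminal]
23. n17.sig = "nk"  [terminal]
24. n15.depth = 21  [len(g₁.sig) + 19]
25. n15.idx = "nkuu"  [g₁.sig ++ g₀.sig]
26. n18.off = "uw"  [terminal]
27. n11.acc = -3  [S.depth - 24]
28. n1.depth = 21  [A.acc + 24]
29. n1.idx = "qx"  ["qx"]
30. n0.depth = 29  [S₁.depth + 8]
31. n0.idx = "rqx"  ["r" ++ S₁.idx]

29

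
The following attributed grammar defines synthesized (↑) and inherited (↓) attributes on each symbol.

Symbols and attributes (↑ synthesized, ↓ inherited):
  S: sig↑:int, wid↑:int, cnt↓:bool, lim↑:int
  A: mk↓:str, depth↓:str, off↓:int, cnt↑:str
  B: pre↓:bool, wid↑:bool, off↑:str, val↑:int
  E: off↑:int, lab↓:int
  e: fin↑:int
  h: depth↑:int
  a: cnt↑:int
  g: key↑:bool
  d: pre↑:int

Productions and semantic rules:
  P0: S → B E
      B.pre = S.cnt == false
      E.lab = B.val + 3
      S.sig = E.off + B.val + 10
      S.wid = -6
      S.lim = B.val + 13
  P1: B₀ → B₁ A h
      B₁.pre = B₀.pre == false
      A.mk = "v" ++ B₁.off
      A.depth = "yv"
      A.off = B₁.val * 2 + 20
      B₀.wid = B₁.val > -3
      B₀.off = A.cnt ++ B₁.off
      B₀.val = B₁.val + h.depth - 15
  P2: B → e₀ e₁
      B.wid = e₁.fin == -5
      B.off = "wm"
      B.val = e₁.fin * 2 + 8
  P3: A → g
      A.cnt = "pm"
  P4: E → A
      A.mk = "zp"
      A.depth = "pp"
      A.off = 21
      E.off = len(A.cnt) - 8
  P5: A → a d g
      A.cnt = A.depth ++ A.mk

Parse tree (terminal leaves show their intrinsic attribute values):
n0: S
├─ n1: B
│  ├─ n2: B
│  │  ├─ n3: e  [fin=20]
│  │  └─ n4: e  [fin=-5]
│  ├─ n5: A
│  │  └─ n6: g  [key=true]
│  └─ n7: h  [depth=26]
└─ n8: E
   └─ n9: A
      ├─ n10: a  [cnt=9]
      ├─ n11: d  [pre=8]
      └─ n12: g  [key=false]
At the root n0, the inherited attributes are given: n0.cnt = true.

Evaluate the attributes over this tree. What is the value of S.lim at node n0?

1. n0.cnt = true  [given at root]
2. n1.pre = false  [S.cnt == false]
3. n2.pre = true  [B₀.pre == false]
4. n3.fin = 20  [terminal]
5. n4.fin = -5  [terminal]
6. n2.wid = true  [e₁.fin == -5]
7. n2.off = "wm"  ["wm"]
8. n2.val = -2  [e₁.fin * 2 + 8]
9. n5.mk = "vwm"  ["v" ++ B₁.off]
10. n5.depth = "yv"  ["yv"]
11. n5.off = 16  [B₁.val * 2 + 20]
12. n6.key = true  [terminal]
13. n5.cnt = "pm"  ["pm"]
14. n7.depth = 26  [terminal]
15. n1.wid = true  [B₁.val > -3]
16. n1.off = "pmwm"  [A.cnt ++ B₁.off]
17. n1.val = 9  [B₁.val + h.depth - 15]
18. n8.lab = 12  [B.val + 3]
19. n9.mk = "zp"  ["zp"]
20. n9.depth = "pp"  ["pp"]
21. n9.off = 21  [21]
22. n10.cnt = 9  [terminal]
23. n11.pre = 8  [terminal]
24. n12.key = false  [terminal]
25. n9.cnt = "ppzp"  [A.depth ++ A.mk]
26. n8.off = -4  [len(A.cnt) - 8]
27. n0.sig = 15  [E.off + B.val + 10]
28. n0.wid = -6  [-6]
29. n0.lim = 22  [B.val + 13]

22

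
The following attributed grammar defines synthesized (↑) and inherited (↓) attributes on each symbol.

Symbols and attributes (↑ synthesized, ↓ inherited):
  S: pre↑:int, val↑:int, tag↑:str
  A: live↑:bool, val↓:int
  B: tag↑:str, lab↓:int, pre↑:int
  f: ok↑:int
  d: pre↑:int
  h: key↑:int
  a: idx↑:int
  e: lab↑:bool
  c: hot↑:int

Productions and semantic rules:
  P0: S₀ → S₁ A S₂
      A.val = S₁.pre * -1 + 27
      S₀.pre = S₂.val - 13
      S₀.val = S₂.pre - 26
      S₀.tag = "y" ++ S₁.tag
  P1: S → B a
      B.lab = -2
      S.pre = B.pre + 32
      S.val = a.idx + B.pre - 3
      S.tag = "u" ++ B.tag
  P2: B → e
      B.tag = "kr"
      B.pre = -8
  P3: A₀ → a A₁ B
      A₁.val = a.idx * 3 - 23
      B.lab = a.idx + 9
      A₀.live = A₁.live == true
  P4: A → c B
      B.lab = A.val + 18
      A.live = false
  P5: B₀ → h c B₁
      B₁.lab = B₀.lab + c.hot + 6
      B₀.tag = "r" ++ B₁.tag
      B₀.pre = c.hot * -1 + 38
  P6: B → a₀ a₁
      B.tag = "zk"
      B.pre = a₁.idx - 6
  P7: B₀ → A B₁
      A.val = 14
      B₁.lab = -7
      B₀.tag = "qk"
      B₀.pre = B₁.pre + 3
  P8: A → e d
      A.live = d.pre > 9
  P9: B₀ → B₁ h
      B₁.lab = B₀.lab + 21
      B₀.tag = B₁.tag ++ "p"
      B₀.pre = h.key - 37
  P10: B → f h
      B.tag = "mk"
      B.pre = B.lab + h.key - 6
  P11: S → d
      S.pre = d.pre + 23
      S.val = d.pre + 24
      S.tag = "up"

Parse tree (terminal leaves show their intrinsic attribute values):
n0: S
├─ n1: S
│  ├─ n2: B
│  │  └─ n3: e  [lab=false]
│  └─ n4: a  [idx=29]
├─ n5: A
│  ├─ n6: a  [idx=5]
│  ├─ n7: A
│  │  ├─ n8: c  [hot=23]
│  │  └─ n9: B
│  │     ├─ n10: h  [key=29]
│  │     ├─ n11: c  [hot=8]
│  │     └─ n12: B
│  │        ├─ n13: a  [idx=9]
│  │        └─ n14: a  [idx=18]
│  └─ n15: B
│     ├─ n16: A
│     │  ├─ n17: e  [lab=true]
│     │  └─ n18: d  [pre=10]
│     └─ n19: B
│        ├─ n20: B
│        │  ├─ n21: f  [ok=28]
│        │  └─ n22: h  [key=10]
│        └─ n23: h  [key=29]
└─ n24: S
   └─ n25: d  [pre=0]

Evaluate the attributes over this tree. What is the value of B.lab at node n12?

24

1. n2.lab = -2  [-2]
2. n3.lab = false  [terminal]
3. n2.tag = "kr"  ["kr"]
4. n2.pre = -8  [-8]
5. n4.idx = 29  [terminal]
6. n1.pre = 24  [B.pre + 32]
7. n1.val = 18  [a.idx + B.pre - 3]
8. n1.tag = "ukr"  ["u" ++ B.tag]
9. n5.val = 3  [S₁.pre * -1 + 27]
10. n6.idx = 5  [terminal]
11. n7.val = -8  [a.idx * 3 - 23]
12. n8.hot = 23  [terminal]
13. n9.lab = 10  [A.val + 18]
14. n10.key = 29  [terminal]
15. n11.hot = 8  [terminal]
16. n12.lab = 24  [B₀.lab + c.hot + 6]
17. n13.idx = 9  [terminal]
18. n14.idx = 18  [terminal]
19. n12.tag = "zk"  ["zk"]
20. n12.pre = 12  [a₁.idx - 6]
21. n9.tag = "rzk"  ["r" ++ B₁.tag]
22. n9.pre = 30  [c.hot * -1 + 38]
23. n7.live = false  [false]
24. n15.lab = 14  [a.idx + 9]
25. n16.val = 14  [14]
26. n17.lab = true  [terminal]
27. n18.pre = 10  [terminal]
28. n16.live = true  [d.pre > 9]
29. n19.lab = -7  [-7]
30. n20.lab = 14  [B₀.lab + 21]
31. n21.ok = 28  [terminal]
32. n22.key = 10  [terminal]
33. n20.tag = "mk"  ["mk"]
34. n20.pre = 18  [B.lab + h.key - 6]
35. n23.key = 29  [terminal]
36. n19.tag = "mkp"  [B₁.tag ++ "p"]
37. n19.pre = -8  [h.key - 37]
38. n15.tag = "qk"  ["qk"]
39. n15.pre = -5  [B₁.pre + 3]
40. n5.live = false  [A₁.live == true]
41. n25.pre = 0  [terminal]
42. n24.pre = 23  [d.pre + 23]
43. n24.val = 24  [d.pre + 24]
44. n24.tag = "up"  ["up"]
45. n0.pre = 11  [S₂.val - 13]
46. n0.val = -3  [S₂.pre - 26]
47. n0.tag = "yukr"  ["y" ++ S₁.tag]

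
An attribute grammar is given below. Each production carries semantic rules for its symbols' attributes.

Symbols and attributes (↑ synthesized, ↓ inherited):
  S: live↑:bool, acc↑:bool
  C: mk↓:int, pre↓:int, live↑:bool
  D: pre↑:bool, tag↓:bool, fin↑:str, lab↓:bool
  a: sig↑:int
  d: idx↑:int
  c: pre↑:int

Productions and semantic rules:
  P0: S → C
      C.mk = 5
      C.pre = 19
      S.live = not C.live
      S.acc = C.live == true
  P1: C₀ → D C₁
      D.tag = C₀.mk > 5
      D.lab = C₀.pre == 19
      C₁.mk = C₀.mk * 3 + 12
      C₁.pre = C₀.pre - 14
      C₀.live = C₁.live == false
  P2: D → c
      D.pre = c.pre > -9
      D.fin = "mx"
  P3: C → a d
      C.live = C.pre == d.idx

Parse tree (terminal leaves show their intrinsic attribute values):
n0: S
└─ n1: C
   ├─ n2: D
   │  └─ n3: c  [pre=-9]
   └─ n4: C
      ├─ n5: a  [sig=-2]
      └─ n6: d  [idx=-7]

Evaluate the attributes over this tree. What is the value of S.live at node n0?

1. n1.mk = 5  [5]
2. n1.pre = 19  [19]
3. n2.tag = false  [C₀.mk > 5]
4. n2.lab = true  [C₀.pre == 19]
5. n3.pre = -9  [terminal]
6. n2.pre = false  [c.pre > -9]
7. n2.fin = "mx"  ["mx"]
8. n4.mk = 27  [C₀.mk * 3 + 12]
9. n4.pre = 5  [C₀.pre - 14]
10. n5.sig = -2  [terminal]
11. n6.idx = -7  [terminal]
12. n4.live = false  [C.pre == d.idx]
13. n1.live = true  [C₁.live == false]
14. n0.live = false  [not C.live]
15. n0.acc = true  [C.live == true]

false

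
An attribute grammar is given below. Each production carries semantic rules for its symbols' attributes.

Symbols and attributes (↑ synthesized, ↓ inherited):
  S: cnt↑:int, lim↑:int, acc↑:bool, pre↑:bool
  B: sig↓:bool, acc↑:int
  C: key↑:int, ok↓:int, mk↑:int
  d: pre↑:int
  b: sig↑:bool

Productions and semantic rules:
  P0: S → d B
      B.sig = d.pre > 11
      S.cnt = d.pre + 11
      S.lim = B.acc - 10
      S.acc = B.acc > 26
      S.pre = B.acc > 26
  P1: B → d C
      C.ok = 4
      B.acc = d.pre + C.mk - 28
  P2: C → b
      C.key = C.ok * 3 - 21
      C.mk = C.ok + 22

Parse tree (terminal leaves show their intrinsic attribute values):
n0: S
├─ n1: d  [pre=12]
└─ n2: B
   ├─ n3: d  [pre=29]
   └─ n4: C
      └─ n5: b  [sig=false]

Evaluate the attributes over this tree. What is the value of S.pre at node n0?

1. n1.pre = 12  [terminal]
2. n2.sig = true  [d.pre > 11]
3. n3.pre = 29  [terminal]
4. n4.ok = 4  [4]
5. n5.sig = false  [terminal]
6. n4.key = -9  [C.ok * 3 - 21]
7. n4.mk = 26  [C.ok + 22]
8. n2.acc = 27  [d.pre + C.mk - 28]
9. n0.cnt = 23  [d.pre + 11]
10. n0.lim = 17  [B.acc - 10]
11. n0.acc = true  [B.acc > 26]
12. n0.pre = true  [B.acc > 26]

true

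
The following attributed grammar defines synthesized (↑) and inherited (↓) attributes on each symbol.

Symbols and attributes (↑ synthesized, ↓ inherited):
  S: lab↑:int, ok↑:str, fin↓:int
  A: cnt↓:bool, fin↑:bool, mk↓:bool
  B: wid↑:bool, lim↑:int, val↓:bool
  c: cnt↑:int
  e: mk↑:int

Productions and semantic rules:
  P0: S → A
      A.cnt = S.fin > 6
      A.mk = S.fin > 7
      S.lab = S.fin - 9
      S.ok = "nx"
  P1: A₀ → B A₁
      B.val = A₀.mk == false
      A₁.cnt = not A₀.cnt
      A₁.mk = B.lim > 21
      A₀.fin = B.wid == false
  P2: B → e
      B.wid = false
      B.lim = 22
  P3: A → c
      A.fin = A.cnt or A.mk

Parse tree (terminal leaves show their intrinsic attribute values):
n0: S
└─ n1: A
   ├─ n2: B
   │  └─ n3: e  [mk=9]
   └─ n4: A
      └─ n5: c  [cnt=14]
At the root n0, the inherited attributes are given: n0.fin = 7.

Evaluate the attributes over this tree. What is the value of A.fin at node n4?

true

1. n0.fin = 7  [given at root]
2. n1.cnt = true  [S.fin > 6]
3. n1.mk = false  [S.fin > 7]
4. n2.val = true  [A₀.mk == false]
5. n3.mk = 9  [terminal]
6. n2.wid = false  [false]
7. n2.lim = 22  [22]
8. n4.cnt = false  [not A₀.cnt]
9. n4.mk = true  [B.lim > 21]
10. n5.cnt = 14  [terminal]
11. n4.fin = true  [A.cnt or A.mk]
12. n1.fin = true  [B.wid == false]
13. n0.lab = -2  [S.fin - 9]
14. n0.ok = "nx"  ["nx"]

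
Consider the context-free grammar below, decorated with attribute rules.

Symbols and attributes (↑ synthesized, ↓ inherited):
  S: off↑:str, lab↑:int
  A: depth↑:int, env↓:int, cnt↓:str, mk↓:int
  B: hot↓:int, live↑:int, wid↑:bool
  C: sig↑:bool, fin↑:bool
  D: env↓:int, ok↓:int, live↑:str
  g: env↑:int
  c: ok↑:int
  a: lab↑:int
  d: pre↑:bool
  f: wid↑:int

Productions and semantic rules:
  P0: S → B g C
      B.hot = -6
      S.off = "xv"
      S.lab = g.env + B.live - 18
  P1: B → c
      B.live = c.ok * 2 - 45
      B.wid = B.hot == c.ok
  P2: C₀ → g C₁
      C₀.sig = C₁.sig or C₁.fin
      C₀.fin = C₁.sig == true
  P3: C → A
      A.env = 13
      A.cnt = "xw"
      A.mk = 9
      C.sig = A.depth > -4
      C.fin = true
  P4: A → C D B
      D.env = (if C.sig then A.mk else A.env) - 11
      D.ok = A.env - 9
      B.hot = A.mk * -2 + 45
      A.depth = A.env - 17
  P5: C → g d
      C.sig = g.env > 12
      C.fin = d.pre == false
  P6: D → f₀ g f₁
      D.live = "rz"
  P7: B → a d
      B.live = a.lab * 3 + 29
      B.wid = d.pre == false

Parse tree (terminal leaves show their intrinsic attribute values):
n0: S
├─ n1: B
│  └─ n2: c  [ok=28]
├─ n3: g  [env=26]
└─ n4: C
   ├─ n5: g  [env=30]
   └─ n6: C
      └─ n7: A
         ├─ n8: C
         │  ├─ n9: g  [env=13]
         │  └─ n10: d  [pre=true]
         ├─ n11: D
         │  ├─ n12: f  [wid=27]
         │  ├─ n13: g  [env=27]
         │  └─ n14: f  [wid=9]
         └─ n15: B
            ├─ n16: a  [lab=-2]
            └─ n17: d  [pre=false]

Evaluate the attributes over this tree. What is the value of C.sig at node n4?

1. n1.hot = -6  [-6]
2. n2.ok = 28  [terminal]
3. n1.live = 11  [c.ok * 2 - 45]
4. n1.wid = false  [B.hot == c.ok]
5. n3.env = 26  [terminal]
6. n5.env = 30  [terminal]
7. n7.env = 13  [13]
8. n7.cnt = "xw"  ["xw"]
9. n7.mk = 9  [9]
10. n9.env = 13  [terminal]
11. n10.pre = true  [terminal]
12. n8.sig = true  [g.env > 12]
13. n8.fin = false  [d.pre == false]
14. n11.env = -2  [(if C.sig then A.mk else A.env) - 11]
15. n11.ok = 4  [A.env - 9]
16. n12.wid = 27  [terminal]
17. n13.env = 27  [terminal]
18. n14.wid = 9  [terminal]
19. n11.live = "rz"  ["rz"]
20. n15.hot = 27  [A.mk * -2 + 45]
21. n16.lab = -2  [terminal]
22. n17.pre = false  [terminal]
23. n15.live = 23  [a.lab * 3 + 29]
24. n15.wid = true  [d.pre == false]
25. n7.depth = -4  [A.env - 17]
26. n6.sig = false  [A.depth > -4]
27. n6.fin = true  [true]
28. n4.sig = true  [C₁.sig or C₁.fin]
29. n4.fin = false  [C₁.sig == true]
30. n0.off = "xv"  ["xv"]
31. n0.lab = 19  [g.env + B.live - 18]

true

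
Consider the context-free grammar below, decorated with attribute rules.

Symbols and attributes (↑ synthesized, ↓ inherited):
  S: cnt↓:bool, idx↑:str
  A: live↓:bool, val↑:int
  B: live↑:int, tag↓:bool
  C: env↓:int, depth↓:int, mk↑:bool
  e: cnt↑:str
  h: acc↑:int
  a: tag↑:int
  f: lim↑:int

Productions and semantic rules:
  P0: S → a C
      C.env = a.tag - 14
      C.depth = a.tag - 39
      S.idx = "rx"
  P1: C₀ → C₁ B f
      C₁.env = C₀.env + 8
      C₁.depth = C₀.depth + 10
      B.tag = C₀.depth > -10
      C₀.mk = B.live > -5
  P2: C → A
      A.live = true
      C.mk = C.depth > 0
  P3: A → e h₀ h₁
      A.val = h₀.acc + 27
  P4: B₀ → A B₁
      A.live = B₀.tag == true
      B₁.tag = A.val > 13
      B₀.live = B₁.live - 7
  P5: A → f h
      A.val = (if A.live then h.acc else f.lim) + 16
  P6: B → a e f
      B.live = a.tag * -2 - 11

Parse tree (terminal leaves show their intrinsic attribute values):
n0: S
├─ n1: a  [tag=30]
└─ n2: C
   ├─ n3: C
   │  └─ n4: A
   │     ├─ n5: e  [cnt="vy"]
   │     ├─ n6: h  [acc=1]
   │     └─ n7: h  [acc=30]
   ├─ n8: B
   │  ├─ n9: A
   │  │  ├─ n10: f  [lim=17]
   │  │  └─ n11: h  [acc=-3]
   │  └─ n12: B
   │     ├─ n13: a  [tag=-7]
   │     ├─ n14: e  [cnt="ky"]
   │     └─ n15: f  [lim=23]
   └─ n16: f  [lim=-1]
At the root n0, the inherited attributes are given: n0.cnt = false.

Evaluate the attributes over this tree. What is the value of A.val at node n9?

13

1. n0.cnt = false  [given at root]
2. n1.tag = 30  [terminal]
3. n2.env = 16  [a.tag - 14]
4. n2.depth = -9  [a.tag - 39]
5. n3.env = 24  [C₀.env + 8]
6. n3.depth = 1  [C₀.depth + 10]
7. n4.live = true  [true]
8. n5.cnt = "vy"  [terminal]
9. n6.acc = 1  [terminal]
10. n7.acc = 30  [terminal]
11. n4.val = 28  [h₀.acc + 27]
12. n3.mk = true  [C.depth > 0]
13. n8.tag = true  [C₀.depth > -10]
14. n9.live = true  [B₀.tag == true]
15. n10.lim = 17  [terminal]
16. n11.acc = -3  [terminal]
17. n9.val = 13  [(if A.live then h.acc else f.lim) + 16]
18. n12.tag = false  [A.val > 13]
19. n13.tag = -7  [terminal]
20. n14.cnt = "ky"  [terminal]
21. n15.lim = 23  [terminal]
22. n12.live = 3  [a.tag * -2 - 11]
23. n8.live = -4  [B₁.live - 7]
24. n16.lim = -1  [terminal]
25. n2.mk = true  [B.live > -5]
26. n0.idx = "rx"  ["rx"]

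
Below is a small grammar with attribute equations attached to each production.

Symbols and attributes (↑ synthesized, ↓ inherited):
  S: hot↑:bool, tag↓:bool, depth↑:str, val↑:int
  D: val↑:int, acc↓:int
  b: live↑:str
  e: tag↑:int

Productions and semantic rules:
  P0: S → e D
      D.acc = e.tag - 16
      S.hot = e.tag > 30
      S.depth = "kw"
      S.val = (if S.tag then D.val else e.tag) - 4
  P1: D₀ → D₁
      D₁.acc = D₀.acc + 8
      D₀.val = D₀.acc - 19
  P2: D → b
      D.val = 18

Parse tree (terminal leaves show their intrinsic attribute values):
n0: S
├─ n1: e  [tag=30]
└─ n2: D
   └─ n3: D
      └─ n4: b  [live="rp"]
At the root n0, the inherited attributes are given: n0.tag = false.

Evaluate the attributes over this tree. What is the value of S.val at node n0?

26

1. n0.tag = false  [given at root]
2. n1.tag = 30  [terminal]
3. n2.acc = 14  [e.tag - 16]
4. n3.acc = 22  [D₀.acc + 8]
5. n4.live = "rp"  [terminal]
6. n3.val = 18  [18]
7. n2.val = -5  [D₀.acc - 19]
8. n0.hot = false  [e.tag > 30]
9. n0.depth = "kw"  ["kw"]
10. n0.val = 26  [(if S.tag then D.val else e.tag) - 4]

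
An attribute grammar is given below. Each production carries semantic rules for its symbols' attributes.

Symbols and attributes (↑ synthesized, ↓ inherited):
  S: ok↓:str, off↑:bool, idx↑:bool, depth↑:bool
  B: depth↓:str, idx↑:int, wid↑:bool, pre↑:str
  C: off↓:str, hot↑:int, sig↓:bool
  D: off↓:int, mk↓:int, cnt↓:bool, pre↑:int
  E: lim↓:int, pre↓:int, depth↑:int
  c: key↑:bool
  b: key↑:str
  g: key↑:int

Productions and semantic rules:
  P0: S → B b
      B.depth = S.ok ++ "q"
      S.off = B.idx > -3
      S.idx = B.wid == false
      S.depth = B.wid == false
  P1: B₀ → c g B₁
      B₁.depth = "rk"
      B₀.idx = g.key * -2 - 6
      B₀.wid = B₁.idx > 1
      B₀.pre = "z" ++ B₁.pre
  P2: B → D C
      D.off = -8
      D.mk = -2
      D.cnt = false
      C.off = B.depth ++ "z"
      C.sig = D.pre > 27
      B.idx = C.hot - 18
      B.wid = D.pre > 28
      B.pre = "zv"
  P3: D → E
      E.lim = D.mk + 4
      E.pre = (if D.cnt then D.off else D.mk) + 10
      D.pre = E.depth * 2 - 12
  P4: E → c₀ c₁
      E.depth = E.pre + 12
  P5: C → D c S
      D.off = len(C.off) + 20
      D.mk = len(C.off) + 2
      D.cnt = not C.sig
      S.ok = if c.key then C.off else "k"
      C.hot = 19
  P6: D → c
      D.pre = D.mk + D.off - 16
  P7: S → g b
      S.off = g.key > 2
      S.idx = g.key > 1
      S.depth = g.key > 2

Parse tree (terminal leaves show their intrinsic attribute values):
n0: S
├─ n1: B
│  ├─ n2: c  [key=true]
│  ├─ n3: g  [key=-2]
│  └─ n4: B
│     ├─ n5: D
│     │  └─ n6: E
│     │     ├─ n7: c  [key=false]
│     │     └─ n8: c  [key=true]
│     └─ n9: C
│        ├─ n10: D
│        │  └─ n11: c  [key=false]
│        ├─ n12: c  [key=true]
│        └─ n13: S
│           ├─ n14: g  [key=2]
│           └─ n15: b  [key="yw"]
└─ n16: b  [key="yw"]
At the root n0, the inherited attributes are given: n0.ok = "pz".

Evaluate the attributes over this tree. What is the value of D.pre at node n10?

12

1. n0.ok = "pz"  [given at root]
2. n1.depth = "pzq"  [S.ok ++ "q"]
3. n2.key = true  [terminal]
4. n3.key = -2  [terminal]
5. n4.depth = "rk"  ["rk"]
6. n5.off = -8  [-8]
7. n5.mk = -2  [-2]
8. n5.cnt = false  [false]
9. n6.lim = 2  [D.mk + 4]
10. n6.pre = 8  [(if D.cnt then D.off else D.mk) + 10]
11. n7.key = false  [terminal]
12. n8.key = true  [terminal]
13. n6.depth = 20  [E.pre + 12]
14. n5.pre = 28  [E.depth * 2 - 12]
15. n9.off = "rkz"  [B.depth ++ "z"]
16. n9.sig = true  [D.pre > 27]
17. n10.off = 23  [len(C.off) + 20]
18. n10.mk = 5  [len(C.off) + 2]
19. n10.cnt = false  [not C.sig]
20. n11.key = false  [terminal]
21. n10.pre = 12  [D.mk + D.off - 16]
22. n12.key = true  [terminal]
23. n13.ok = "rkz"  [if c.key then C.off else "k"]
24. n14.key = 2  [terminal]
25. n15.key = "yw"  [terminal]
26. n13.off = false  [g.key > 2]
27. n13.idx = true  [g.key > 1]
28. n13.depth = false  [g.key > 2]
29. n9.hot = 19  [19]
30. n4.idx = 1  [C.hot - 18]
31. n4.wid = false  [D.pre > 28]
32. n4.pre = "zv"  ["zv"]
33. n1.idx = -2  [g.key * -2 - 6]
34. n1.wid = false  [B₁.idx > 1]
35. n1.pre = "zzv"  ["z" ++ B₁.pre]
36. n16.key = "yw"  [terminal]
37. n0.off = true  [B.idx > -3]
38. n0.idx = true  [B.wid == false]
39. n0.depth = true  [B.wid == false]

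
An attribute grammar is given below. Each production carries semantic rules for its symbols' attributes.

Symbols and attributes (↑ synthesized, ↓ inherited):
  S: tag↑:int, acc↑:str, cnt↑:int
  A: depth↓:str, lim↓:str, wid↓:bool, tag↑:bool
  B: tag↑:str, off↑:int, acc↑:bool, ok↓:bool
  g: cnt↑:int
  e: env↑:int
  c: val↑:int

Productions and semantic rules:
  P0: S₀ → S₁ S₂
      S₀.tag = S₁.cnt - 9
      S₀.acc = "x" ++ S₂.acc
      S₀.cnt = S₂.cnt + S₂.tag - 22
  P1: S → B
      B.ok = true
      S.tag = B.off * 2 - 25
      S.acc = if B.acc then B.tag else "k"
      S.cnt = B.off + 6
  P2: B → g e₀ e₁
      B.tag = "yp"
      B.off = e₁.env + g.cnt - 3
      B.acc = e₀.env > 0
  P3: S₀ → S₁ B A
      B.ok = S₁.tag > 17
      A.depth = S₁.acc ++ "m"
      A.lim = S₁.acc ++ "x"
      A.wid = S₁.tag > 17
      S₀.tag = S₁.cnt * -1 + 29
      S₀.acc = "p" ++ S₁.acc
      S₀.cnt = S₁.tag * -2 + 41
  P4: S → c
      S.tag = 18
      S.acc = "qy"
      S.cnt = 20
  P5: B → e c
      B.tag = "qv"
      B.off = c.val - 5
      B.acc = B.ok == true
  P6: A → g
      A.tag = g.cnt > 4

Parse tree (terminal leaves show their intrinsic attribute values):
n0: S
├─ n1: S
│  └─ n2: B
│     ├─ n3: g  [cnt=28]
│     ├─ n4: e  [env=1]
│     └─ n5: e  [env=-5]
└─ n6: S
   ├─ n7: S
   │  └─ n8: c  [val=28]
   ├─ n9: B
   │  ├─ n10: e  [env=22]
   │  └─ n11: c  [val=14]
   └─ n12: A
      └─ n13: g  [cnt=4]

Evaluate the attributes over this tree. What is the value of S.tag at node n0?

17

1. n2.ok = true  [true]
2. n3.cnt = 28  [terminal]
3. n4.env = 1  [terminal]
4. n5.env = -5  [terminal]
5. n2.tag = "yp"  ["yp"]
6. n2.off = 20  [e₁.env + g.cnt - 3]
7. n2.acc = true  [e₀.env > 0]
8. n1.tag = 15  [B.off * 2 - 25]
9. n1.acc = "yp"  [if B.acc then B.tag else "k"]
10. n1.cnt = 26  [B.off + 6]
11. n8.val = 28  [terminal]
12. n7.tag = 18  [18]
13. n7.acc = "qy"  ["qy"]
14. n7.cnt = 20  [20]
15. n9.ok = true  [S₁.tag > 17]
16. n10.env = 22  [terminal]
17. n11.val = 14  [terminal]
18. n9.tag = "qv"  ["qv"]
19. n9.off = 9  [c.val - 5]
20. n9.acc = true  [B.ok == true]
21. n12.depth = "qym"  [S₁.acc ++ "m"]
22. n12.lim = "qyx"  [S₁.acc ++ "x"]
23. n12.wid = true  [S₁.tag > 17]
24. n13.cnt = 4  [terminal]
25. n12.tag = false  [g.cnt > 4]
26. n6.tag = 9  [S₁.cnt * -1 + 29]
27. n6.acc = "pqy"  ["p" ++ S₁.acc]
28. n6.cnt = 5  [S₁.tag * -2 + 41]
29. n0.tag = 17  [S₁.cnt - 9]
30. n0.acc = "xpqy"  ["x" ++ S₂.acc]
31. n0.cnt = -8  [S₂.cnt + S₂.tag - 22]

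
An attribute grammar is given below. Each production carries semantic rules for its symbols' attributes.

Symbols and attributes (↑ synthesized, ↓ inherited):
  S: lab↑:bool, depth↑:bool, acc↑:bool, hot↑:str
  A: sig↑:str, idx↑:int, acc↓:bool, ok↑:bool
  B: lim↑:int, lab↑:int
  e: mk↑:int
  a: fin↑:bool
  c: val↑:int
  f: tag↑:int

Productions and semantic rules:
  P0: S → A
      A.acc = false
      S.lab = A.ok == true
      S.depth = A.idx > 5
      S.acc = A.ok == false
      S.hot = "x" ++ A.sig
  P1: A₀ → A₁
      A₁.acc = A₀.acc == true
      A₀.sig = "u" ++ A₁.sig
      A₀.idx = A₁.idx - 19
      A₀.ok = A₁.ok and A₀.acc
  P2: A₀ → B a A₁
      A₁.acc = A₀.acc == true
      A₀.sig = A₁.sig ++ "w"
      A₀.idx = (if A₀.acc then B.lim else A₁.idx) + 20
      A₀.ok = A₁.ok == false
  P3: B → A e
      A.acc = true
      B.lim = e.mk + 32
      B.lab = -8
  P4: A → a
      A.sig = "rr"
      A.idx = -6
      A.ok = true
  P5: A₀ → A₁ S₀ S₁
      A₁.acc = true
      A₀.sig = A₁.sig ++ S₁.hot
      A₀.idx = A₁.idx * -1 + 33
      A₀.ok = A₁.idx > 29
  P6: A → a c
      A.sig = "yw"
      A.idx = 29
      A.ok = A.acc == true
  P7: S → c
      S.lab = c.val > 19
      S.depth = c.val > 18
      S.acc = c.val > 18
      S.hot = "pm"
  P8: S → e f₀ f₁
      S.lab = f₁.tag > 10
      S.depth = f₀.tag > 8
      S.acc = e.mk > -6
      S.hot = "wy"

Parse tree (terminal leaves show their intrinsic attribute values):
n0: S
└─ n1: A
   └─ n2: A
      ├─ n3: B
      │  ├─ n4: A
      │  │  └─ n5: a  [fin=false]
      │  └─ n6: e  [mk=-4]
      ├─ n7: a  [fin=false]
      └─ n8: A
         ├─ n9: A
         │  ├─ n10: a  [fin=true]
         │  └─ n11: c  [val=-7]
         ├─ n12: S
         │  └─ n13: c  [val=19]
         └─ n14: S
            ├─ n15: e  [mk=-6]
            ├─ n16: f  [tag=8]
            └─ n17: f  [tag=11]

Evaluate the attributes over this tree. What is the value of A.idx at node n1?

1. n1.acc = false  [false]
2. n2.acc = false  [A₀.acc == true]
3. n4.acc = true  [true]
4. n5.fin = false  [terminal]
5. n4.sig = "rr"  ["rr"]
6. n4.idx = -6  [-6]
7. n4.ok = true  [true]
8. n6.mk = -4  [terminal]
9. n3.lim = 28  [e.mk + 32]
10. n3.lab = -8  [-8]
11. n7.fin = false  [terminal]
12. n8.acc = false  [A₀.acc == true]
13. n9.acc = true  [true]
14. n10.fin = true  [terminal]
15. n11.val = -7  [terminal]
16. n9.sig = "yw"  ["yw"]
17. n9.idx = 29  [29]
18. n9.ok = true  [A.acc == true]
19. n13.val = 19  [terminal]
20. n12.lab = false  [c.val > 19]
21. n12.depth = true  [c.val > 18]
22. n12.acc = true  [c.val > 18]
23. n12.hot = "pm"  ["pm"]
24. n15.mk = -6  [terminal]
25. n16.tag = 8  [terminal]
26. n17.tag = 11  [terminal]
27. n14.lab = true  [f₁.tag > 10]
28. n14.depth = false  [f₀.tag > 8]
29. n14.acc = false  [e.mk > -6]
30. n14.hot = "wy"  ["wy"]
31. n8.sig = "ywwy"  [A₁.sig ++ S₁.hot]
32. n8.idx = 4  [A₁.idx * -1 + 33]
33. n8.ok = false  [A₁.idx > 29]
34. n2.sig = "ywwyw"  [A₁.sig ++ "w"]
35. n2.idx = 24  [(if A₀.acc then B.lim else A₁.idx) + 20]
36. n2.ok = true  [A₁.ok == false]
37. n1.sig = "uywwyw"  ["u" ++ A₁.sig]
38. n1.idx = 5  [A₁.idx - 19]
39. n1.ok = false  [A₁.ok and A₀.acc]
40. n0.lab = false  [A.ok == true]
41. n0.depth = false  [A.idx > 5]
42. n0.acc = true  [A.ok == false]
43. n0.hot = "xuywwyw"  ["x" ++ A.sig]

5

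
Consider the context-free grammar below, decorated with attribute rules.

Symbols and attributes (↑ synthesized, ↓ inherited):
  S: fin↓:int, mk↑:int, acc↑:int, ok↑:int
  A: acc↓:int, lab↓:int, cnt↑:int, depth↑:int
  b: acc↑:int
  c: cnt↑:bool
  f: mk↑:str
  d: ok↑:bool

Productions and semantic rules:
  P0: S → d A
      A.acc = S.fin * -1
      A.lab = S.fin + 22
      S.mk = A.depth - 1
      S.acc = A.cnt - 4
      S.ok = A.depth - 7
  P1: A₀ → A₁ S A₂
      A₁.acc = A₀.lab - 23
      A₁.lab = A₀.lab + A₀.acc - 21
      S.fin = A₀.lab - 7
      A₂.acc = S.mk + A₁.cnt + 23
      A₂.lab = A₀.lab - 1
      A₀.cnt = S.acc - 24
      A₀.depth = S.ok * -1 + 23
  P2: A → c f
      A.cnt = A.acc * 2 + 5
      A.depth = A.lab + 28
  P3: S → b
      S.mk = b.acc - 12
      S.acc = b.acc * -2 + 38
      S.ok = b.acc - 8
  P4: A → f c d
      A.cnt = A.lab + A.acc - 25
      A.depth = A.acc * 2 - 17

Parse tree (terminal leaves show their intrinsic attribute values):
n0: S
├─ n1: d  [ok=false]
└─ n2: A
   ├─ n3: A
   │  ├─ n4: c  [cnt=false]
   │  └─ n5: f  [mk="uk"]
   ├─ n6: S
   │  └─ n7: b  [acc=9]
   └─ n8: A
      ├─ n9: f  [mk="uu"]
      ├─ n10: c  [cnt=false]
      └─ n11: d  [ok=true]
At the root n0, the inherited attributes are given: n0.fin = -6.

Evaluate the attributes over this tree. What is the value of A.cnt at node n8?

1

1. n0.fin = -6  [given at root]
2. n1.ok = false  [terminal]
3. n2.acc = 6  [S.fin * -1]
4. n2.lab = 16  [S.fin + 22]
5. n3.acc = -7  [A₀.lab - 23]
6. n3.lab = 1  [A₀.lab + A₀.acc - 21]
7. n4.cnt = false  [terminal]
8. n5.mk = "uk"  [terminal]
9. n3.cnt = -9  [A.acc * 2 + 5]
10. n3.depth = 29  [A.lab + 28]
11. n6.fin = 9  [A₀.lab - 7]
12. n7.acc = 9  [terminal]
13. n6.mk = -3  [b.acc - 12]
14. n6.acc = 20  [b.acc * -2 + 38]
15. n6.ok = 1  [b.acc - 8]
16. n8.acc = 11  [S.mk + A₁.cnt + 23]
17. n8.lab = 15  [A₀.lab - 1]
18. n9.mk = "uu"  [terminal]
19. n10.cnt = false  [terminal]
20. n11.ok = true  [terminal]
21. n8.cnt = 1  [A.lab + A.acc - 25]
22. n8.depth = 5  [A.acc * 2 - 17]
23. n2.cnt = -4  [S.acc - 24]
24. n2.depth = 22  [S.ok * -1 + 23]
25. n0.mk = 21  [A.depth - 1]
26. n0.acc = -8  [A.cnt - 4]
27. n0.ok = 15  [A.depth - 7]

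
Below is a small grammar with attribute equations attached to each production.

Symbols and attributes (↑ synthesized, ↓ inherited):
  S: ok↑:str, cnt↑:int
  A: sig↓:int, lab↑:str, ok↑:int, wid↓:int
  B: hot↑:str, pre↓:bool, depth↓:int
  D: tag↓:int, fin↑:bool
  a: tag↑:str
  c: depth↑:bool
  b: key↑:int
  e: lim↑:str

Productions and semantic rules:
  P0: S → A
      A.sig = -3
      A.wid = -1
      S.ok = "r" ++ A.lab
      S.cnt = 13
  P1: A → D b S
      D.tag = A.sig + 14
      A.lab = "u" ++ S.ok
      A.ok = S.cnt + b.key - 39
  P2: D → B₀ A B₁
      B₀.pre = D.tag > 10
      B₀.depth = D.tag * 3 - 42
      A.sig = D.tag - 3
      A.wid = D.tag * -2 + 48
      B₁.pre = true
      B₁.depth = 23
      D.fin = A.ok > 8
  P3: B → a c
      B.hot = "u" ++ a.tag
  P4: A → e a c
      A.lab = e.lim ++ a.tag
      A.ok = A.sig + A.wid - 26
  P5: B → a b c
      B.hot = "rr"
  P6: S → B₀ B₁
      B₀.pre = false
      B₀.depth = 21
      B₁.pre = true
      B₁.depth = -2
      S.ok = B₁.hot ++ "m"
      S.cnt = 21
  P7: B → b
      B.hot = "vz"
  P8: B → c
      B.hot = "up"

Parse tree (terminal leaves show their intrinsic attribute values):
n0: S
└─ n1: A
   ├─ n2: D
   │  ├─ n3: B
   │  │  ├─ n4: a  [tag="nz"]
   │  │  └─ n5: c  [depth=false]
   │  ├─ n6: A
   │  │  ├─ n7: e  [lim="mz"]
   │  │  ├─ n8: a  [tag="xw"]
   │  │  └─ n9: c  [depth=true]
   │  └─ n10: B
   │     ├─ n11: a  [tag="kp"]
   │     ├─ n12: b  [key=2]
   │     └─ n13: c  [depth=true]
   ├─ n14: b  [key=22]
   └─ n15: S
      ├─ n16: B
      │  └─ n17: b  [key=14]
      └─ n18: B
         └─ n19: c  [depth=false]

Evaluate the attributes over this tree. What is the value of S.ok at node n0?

1. n1.sig = -3  [-3]
2. n1.wid = -1  [-1]
3. n2.tag = 11  [A.sig + 14]
4. n3.pre = true  [D.tag > 10]
5. n3.depth = -9  [D.tag * 3 - 42]
6. n4.tag = "nz"  [terminal]
7. n5.depth = false  [terminal]
8. n3.hot = "unz"  ["u" ++ a.tag]
9. n6.sig = 8  [D.tag - 3]
10. n6.wid = 26  [D.tag * -2 + 48]
11. n7.lim = "mz"  [terminal]
12. n8.tag = "xw"  [terminal]
13. n9.depth = true  [terminal]
14. n6.lab = "mzxw"  [e.lim ++ a.tag]
15. n6.ok = 8  [A.sig + A.wid - 26]
16. n10.pre = true  [true]
17. n10.depth = 23  [23]
18. n11.tag = "kp"  [terminal]
19. n12.key = 2  [terminal]
20. n13.depth = true  [terminal]
21. n10.hot = "rr"  ["rr"]
22. n2.fin = false  [A.ok > 8]
23. n14.key = 22  [terminal]
24. n16.pre = false  [false]
25. n16.depth = 21  [21]
26. n17.key = 14  [terminal]
27. n16.hot = "vz"  ["vz"]
28. n18.pre = true  [true]
29. n18.depth = -2  [-2]
30. n19.depth = false  [terminal]
31. n18.hot = "up"  ["up"]
32. n15.ok = "upm"  [B₁.hot ++ "m"]
33. n15.cnt = 21  [21]
34. n1.lab = "uupm"  ["u" ++ S.ok]
35. n1.ok = 4  [S.cnt + b.key - 39]
36. n0.ok = "ruupm"  ["r" ++ A.lab]
37. n0.cnt = 13  [13]

"ruupm"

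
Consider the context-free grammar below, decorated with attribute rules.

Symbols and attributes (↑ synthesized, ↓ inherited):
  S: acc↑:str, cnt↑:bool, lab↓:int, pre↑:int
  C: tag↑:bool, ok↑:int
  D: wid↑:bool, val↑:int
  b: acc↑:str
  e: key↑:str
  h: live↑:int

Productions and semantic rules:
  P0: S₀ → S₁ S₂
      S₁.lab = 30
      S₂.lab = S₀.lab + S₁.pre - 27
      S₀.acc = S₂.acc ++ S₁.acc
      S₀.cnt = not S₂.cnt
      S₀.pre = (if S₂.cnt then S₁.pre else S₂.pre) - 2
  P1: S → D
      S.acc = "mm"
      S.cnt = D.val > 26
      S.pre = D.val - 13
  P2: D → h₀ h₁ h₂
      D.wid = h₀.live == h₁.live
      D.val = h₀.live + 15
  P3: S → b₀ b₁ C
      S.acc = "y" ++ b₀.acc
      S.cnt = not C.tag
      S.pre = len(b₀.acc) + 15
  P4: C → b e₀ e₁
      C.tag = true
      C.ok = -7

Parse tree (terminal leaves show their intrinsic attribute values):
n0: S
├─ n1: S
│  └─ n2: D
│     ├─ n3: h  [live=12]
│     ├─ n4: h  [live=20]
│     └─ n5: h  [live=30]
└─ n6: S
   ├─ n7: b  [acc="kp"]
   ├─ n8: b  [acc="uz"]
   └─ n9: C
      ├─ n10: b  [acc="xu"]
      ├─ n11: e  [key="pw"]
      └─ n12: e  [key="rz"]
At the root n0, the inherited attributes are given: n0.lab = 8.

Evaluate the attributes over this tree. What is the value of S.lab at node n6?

1. n0.lab = 8  [given at root]
2. n1.lab = 30  [30]
3. n3.live = 12  [terminal]
4. n4.live = 20  [terminal]
5. n5.live = 30  [terminal]
6. n2.wid = false  [h₀.live == h₁.live]
7. n2.val = 27  [h₀.live + 15]
8. n1.acc = "mm"  ["mm"]
9. n1.cnt = true  [D.val > 26]
10. n1.pre = 14  [D.val - 13]
11. n6.lab = -5  [S₀.lab + S₁.pre - 27]
12. n7.acc = "kp"  [terminal]
13. n8.acc = "uz"  [terminal]
14. n10.acc = "xu"  [terminal]
15. n11.key = "pw"  [terminal]
16. n12.key = "rz"  [terminal]
17. n9.tag = true  [true]
18. n9.ok = -7  [-7]
19. n6.acc = "ykp"  ["y" ++ b₀.acc]
20. n6.cnt = false  [not C.tag]
21. n6.pre = 17  [len(b₀.acc) + 15]
22. n0.acc = "ykpmm"  [S₂.acc ++ S₁.acc]
23. n0.cnt = true  [not S₂.cnt]
24. n0.pre = 15  [(if S₂.cnt then S₁.pre else S₂.pre) - 2]

-5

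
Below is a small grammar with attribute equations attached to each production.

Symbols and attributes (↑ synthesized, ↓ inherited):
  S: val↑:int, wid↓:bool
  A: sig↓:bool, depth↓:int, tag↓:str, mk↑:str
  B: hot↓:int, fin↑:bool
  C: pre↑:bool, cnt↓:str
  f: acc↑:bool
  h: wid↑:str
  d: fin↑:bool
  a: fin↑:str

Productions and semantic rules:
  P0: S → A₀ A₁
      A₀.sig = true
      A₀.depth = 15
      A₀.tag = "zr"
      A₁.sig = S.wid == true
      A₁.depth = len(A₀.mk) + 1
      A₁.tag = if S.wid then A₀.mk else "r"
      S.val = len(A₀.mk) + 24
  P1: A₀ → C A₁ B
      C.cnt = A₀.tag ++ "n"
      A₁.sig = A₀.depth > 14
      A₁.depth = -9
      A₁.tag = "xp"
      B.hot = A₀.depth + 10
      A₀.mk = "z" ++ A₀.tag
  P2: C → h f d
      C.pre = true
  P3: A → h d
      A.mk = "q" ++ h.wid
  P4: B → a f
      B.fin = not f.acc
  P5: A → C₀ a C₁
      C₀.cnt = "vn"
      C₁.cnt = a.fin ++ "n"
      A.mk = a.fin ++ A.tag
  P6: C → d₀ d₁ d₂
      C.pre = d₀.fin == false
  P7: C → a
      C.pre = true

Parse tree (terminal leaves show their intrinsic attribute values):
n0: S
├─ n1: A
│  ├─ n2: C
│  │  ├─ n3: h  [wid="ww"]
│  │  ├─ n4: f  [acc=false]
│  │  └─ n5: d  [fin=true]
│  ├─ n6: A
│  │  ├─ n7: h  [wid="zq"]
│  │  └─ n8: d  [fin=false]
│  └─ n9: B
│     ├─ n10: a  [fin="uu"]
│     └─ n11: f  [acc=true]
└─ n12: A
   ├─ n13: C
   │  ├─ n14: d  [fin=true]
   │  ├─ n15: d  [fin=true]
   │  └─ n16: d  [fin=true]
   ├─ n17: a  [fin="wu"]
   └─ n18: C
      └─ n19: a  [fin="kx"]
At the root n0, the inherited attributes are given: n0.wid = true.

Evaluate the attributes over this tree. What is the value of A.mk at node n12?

1. n0.wid = true  [given at root]
2. n1.sig = true  [true]
3. n1.depth = 15  [15]
4. n1.tag = "zr"  ["zr"]
5. n2.cnt = "zrn"  [A₀.tag ++ "n"]
6. n3.wid = "ww"  [terminal]
7. n4.acc = false  [terminal]
8. n5.fin = true  [terminal]
9. n2.pre = true  [true]
10. n6.sig = true  [A₀.depth > 14]
11. n6.depth = -9  [-9]
12. n6.tag = "xp"  ["xp"]
13. n7.wid = "zq"  [terminal]
14. n8.fin = false  [terminal]
15. n6.mk = "qzq"  ["q" ++ h.wid]
16. n9.hot = 25  [A₀.depth + 10]
17. n10.fin = "uu"  [terminal]
18. n11.acc = true  [terminal]
19. n9.fin = false  [not f.acc]
20. n1.mk = "zzr"  ["z" ++ A₀.tag]
21. n12.sig = true  [S.wid == true]
22. n12.depth = 4  [len(A₀.mk) + 1]
23. n12.tag = "zzr"  [if S.wid then A₀.mk else "r"]
24. n13.cnt = "vn"  ["vn"]
25. n14.fin = true  [terminal]
26. n15.fin = true  [terminal]
27. n16.fin = true  [terminal]
28. n13.pre = false  [d₀.fin == false]
29. n17.fin = "wu"  [terminal]
30. n18.cnt = "wun"  [a.fin ++ "n"]
31. n19.fin = "kx"  [terminal]
32. n18.pre = true  [true]
33. n12.mk = "wuzzr"  [a.fin ++ A.tag]
34. n0.val = 27  [len(A₀.mk) + 24]

"wuzzr"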